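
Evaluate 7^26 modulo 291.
280

Repeated squaring. Binary of 26 = 11010.
7^1 ≡ 7 (mod 291); 7^2 ≡ 49 (mod 291); 7^4 ≡ 73 (mod 291); 7^8 ≡ 91 (mod 291); 7^16 ≡ 133 (mod 291)
7^26 = 7^2 × 7^8 × 7^16 ≡ 280 (mod 291)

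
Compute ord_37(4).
18

37 is prime, so ord(4) divides φ(37) = 36.
Divisors of 36: 1, 2, 3, 4, 6, 9, 12, 18, 36.
Repeated squaring: 4^1 ≡ 4, 4^2 ≡ 16, 4^4 ≡ 34, 4^8 ≡ 9, 4^16 ≡ 7, 4^32 ≡ 12 (mod 37).
Test 4^d mod 37 for each divisor d in increasing order:
4^1 ≡ 4
4^2 ≡ 16
4^3 = 4^2·4^1 ≡ 27
4^4 ≡ 34
4^6 = 4^4·4^2 ≡ 26
4^9 = 4^8·4^1 ≡ 36
4^12 = 4^8·4^4 ≡ 10
4^18 = 4^16·4^2 ≡ 1  ← first divisor giving 1
The order is 18.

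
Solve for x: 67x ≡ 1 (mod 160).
43

gcd(67, 160) = 1, so the inverse exists.
Extended Euclidean algorithm on (160, 67):
160 = 2 × 67 + 26  ⟹  26 = (1)·160 + (-2)·67
67 = 2 × 26 + 15  ⟹  15 = (-2)·160 + (5)·67
26 = 1 × 15 + 11  ⟹  11 = (3)·160 + (-7)·67
15 = 1 × 11 + 4  ⟹  4 = (-5)·160 + (12)·67
11 = 2 × 4 + 3  ⟹  3 = (13)·160 + (-31)·67
4 = 1 × 3 + 1  ⟹  1 = (-18)·160 + (43)·67
So (43)·67 ≡ 1 (mod 160), i.e. 67^(-1) ≡ 43 (mod 160).
Check: 67 × 43 = 2881 ≡ 1 (mod 160)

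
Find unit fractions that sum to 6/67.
1/12 + 1/161 + 1/129444

Greedy algorithm:
6/67: ceiling(67/6) = 12, use 1/12
5/804: ceiling(804/5) = 161, use 1/161
1/129444: ceiling(129444/1) = 129444, use 1/129444
Result: 6/67 = 1/12 + 1/161 + 1/129444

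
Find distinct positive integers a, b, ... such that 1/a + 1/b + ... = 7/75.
1/11 + 1/413 + 1/340725

Greedy algorithm:
7/75: ceiling(75/7) = 11, use 1/11
2/825: ceiling(825/2) = 413, use 1/413
1/340725: ceiling(340725/1) = 340725, use 1/340725
Result: 7/75 = 1/11 + 1/413 + 1/340725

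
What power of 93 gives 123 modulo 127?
117

Baby-step giant-step with step n = ⌈√127⌉ = 12.
Baby steps 93^j mod 127 (j:value) for j=0..11: 0:1, 1:93, 2:13, 3:66, 4:42, 5:96, 6:38, 7:105, 8:113, 9:95, 10:72, 11:92.
Giant-step multiplier: 93^(-12) ≡ 93^(126-12) = 93^114 ≡ 100 (mod 127).
Giant steps γ_i = 123·100^i mod 127: γ_0=123, γ_1=108, γ_2=5, γ_3=119, γ_4=89, γ_5=10, γ_6=111, γ_7=51, γ_8=20, γ_9=95 (in table at j=9).
x = i·n + j = 9·12 + 9 = 117.
Check: 93^117 ≡ 123 (mod 127).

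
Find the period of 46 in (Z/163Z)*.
81

163 is prime, so ord(46) divides φ(163) = 162.
Divisors of 162: 1, 2, 3, 6, 9, 18, 27, 54, 81, 162.
Repeated squaring: 46^1 ≡ 46, 46^2 ≡ 160, 46^4 ≡ 9, 46^8 ≡ 81, 46^16 ≡ 41, 46^32 ≡ 51, 46^64 ≡ 156, 46^128 ≡ 49 (mod 163).
Test 46^d mod 163 for each divisor d in increasing order:
46^1 ≡ 46
46^2 ≡ 160
46^3 = 46^2·46^1 ≡ 25
46^6 = 46^4·46^2 ≡ 136
46^9 = 46^8·46^1 ≡ 140
46^18 = 46^16·46^2 ≡ 40
46^27 = 46^16·46^8·46^2·46^1 ≡ 58
46^54 = 46^32·46^16·46^4·46^2 ≡ 104
46^81 = 46^64·46^16·46^1 ≡ 1  ← first divisor giving 1
The order is 81.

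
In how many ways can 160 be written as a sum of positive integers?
107438159466

p(n) counts ways to write n as a sum of positive integers (order ignored).
Euler's pentagonal recurrence: p(k) = p(k-1) + p(k-2) - p(k-5) - p(k-7) + p(k-12) + p(k-15) - ... (offsets j(3j∓1)/2, signs ++--, p(0)=1, p(<0)=0).
DP table for k = 0..159: p(0)=1, p(1)=1, p(2)=2, p(3)=3, p(4)=5, p(5)=7, p(6)=11, p(7)=15, p(8)=22, p(9)=30, p(10)=42, p(11)=56, p(12)=77, p(13)=101, p(14)=135, p(15)=176, p(16)=231, p(17)=297, p(18)=385, p(19)=490, p(20)=627, p(21)=792, p(22)=1002, p(23)=1255, p(24)=1575, p(25)=1958, p(26)=2436, p(27)=3010, p(28)=3718, p(29)=4565, p(30)=5604, p(31)=6842, p(32)=8349, p(33)=10143, p(34)=12310, p(35)=14883, p(36)=17977, p(37)=21637, p(38)=26015, p(39)=31185, p(40)=37338, p(41)=44583, p(42)=53174, p(43)=63261, p(44)=75175, p(45)=89134, p(46)=105558, p(47)=124754, p(48)=147273, p(49)=173525, p(50)=204226, p(51)=239943, p(52)=281589, p(53)=329931, p(54)=386155, p(55)=451276, p(56)=526823, p(57)=614154, p(58)=715220, p(59)=831820, p(60)=966467, p(61)=1121505, p(62)=1300156, p(63)=1505499, p(64)=1741630, p(65)=2012558, p(66)=2323520, p(67)=2679689, p(68)=3087735, p(69)=3554345, p(70)=4087968, p(71)=4697205, p(72)=5392783, p(73)=6185689, p(74)=7089500, p(75)=8118264, p(76)=9289091, p(77)=10619863, p(78)=12132164, p(79)=13848650, p(80)=15796476, p(81)=18004327, p(82)=20506255, p(83)=23338469, p(84)=26543660, p(85)=30167357, p(86)=34262962, p(87)=38887673, p(88)=44108109, p(89)=49995925, p(90)=56634173, p(91)=64112359, p(92)=72533807, p(93)=82010177, p(94)=92669720, p(95)=104651419, p(96)=118114304, p(97)=133230930, p(98)=150198136, p(99)=169229875, p(100)=190569292, p(101)=214481126, p(102)=241265379, p(103)=271248950, p(104)=304801365, p(105)=342325709, p(106)=384276336, p(107)=431149389, p(108)=483502844, p(109)=541946240, p(110)=607163746, p(111)=679903203, p(112)=761002156, p(113)=851376628, p(114)=952050665, p(115)=1064144451, p(116)=1188908248, p(117)=1327710076, p(118)=1482074143, p(119)=1653668665, p(120)=1844349560, p(121)=2056148051, p(122)=2291320912, p(123)=2552338241, p(124)=2841940500, p(125)=3163127352, p(126)=3519222692, p(127)=3913864295, p(128)=4351078600, p(129)=4835271870, p(130)=5371315400, p(131)=5964539504, p(132)=6620830889, p(133)=7346629512, p(134)=8149040695, p(135)=9035836076, p(136)=10015581680, p(137)=11097645016, p(138)=12292341831, p(139)=13610949895, p(140)=15065878135, p(141)=16670689208, p(142)=18440293320, p(143)=20390982757, p(144)=22540654445, p(145)=24908858009, p(146)=27517052599, p(147)=30388671978, p(148)=33549419497, p(149)=37027355200, p(150)=40853235313, p(151)=45060624582, p(152)=49686288421, p(153)=54770336324, p(154)=60356673280, p(155)=66493182097, p(156)=73232243759, p(157)=80630964769, p(158)=88751778802, p(159)=97662728555.
Final step: p(160) = p(159) + p(158) - p(155) - p(153) + p(148) + p(145) - p(138) - p(134) + p(125) + p(120) - p(109) - p(103) + p(90) + p(83) - p(68) - p(60) + p(43) + p(34) - p(15) - p(5)
= 97662728555 + 88751778802 - 66493182097 - 54770336324 + 33549419497 + 24908858009 - 12292341831 - 8149040695 + 3163127352 + 1844349560 - 541946240 - 271248950 + 56634173 + 23338469 - 3087735 - 966467 + 63261 + 12310 - 176 - 7
= 107438159466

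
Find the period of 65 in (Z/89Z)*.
88

89 is prime, so ord(65) divides φ(89) = 88.
Divisors of 88: 1, 2, 4, 8, 11, 22, 44, 88.
Repeated squaring: 65^1 ≡ 65, 65^2 ≡ 42, 65^4 ≡ 73, 65^8 ≡ 78, 65^16 ≡ 32, 65^32 ≡ 45, 65^64 ≡ 67 (mod 89).
Test 65^d mod 89 for each divisor d in increasing order:
65^1 ≡ 65
65^2 ≡ 42
65^4 ≡ 73
65^8 ≡ 78
65^11 = 65^8·65^2·65^1 ≡ 52
65^22 = 65^16·65^4·65^2 ≡ 34
65^44 = 65^32·65^8·65^4 ≡ 88
65^88 = 65^64·65^16·65^8 ≡ 1  ← first divisor giving 1
The order is 88.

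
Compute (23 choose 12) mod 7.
0

Using Lucas' theorem:
Write n=23 and k=12 in base 7:
n in base 7: [3, 2]
k in base 7: [1, 5]
C(23,12) mod 7 = ∏ C(n_i, k_i) mod 7
Digit binomials (mod 7): C(3,1) = 3; C(2,5) = 0 (k_i > n_i)
Product: 3 × 0 = 0 ≡ 0 (mod 7)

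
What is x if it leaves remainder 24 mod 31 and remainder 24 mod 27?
24

Using Chinese Remainder Theorem:
M = 31 × 27 = 837
M1 = 27, M2 = 31
y1 = 27^(-1) mod 31 = 23
y2 = 31^(-1) mod 27 = 7
x = (24×27×23 + 24×31×7) mod 837 = 24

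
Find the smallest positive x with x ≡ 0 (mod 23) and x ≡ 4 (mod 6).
46

Using Chinese Remainder Theorem:
M = 23 × 6 = 138
M1 = 6, M2 = 23
y1 = 6^(-1) mod 23 = 4
y2 = 23^(-1) mod 6 = 5
x = (0×6×4 + 4×23×5) mod 138 = 46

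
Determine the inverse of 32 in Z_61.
21

gcd(32, 61) = 1, so the inverse exists.
Extended Euclidean algorithm on (61, 32):
61 = 1 × 32 + 29  ⟹  29 = (1)·61 + (-1)·32
32 = 1 × 29 + 3  ⟹  3 = (-1)·61 + (2)·32
29 = 9 × 3 + 2  ⟹  2 = (10)·61 + (-19)·32
3 = 1 × 2 + 1  ⟹  1 = (-11)·61 + (21)·32
So (21)·32 ≡ 1 (mod 61), i.e. 32^(-1) ≡ 21 (mod 61).
Check: 32 × 21 = 672 ≡ 1 (mod 61)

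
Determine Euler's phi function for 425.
320

425 = 5^2 × 17
φ(n) = n × ∏(1 - 1/p) for each prime p dividing n
φ(425) = 425 × (1 - 1/5) × (1 - 1/17) = 320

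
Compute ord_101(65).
10

101 is prime, so ord(65) divides φ(101) = 100.
Divisors of 100: 1, 2, 4, 5, 10, 20, 25, 50, 100.
Repeated squaring: 65^1 ≡ 65, 65^2 ≡ 84, 65^4 ≡ 87, 65^8 ≡ 95, 65^16 ≡ 36, 65^32 ≡ 84, 65^64 ≡ 87 (mod 101).
Test 65^d mod 101 for each divisor d in increasing order:
65^1 ≡ 65
65^2 ≡ 84
65^4 ≡ 87
65^5 = 65^4·65^1 ≡ 100
65^10 = 65^8·65^2 ≡ 1  ← first divisor giving 1
The order is 10.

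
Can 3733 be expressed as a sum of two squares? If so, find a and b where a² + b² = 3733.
22² + 57² (a=22, b=57)

Factorization: 3733 = 3733
By Fermat: n is sum of two squares iff every prime p ≡ 3 (mod 4) appears to even power.
All primes ≡ 3 (mod 4) appear to even power.
Search a = 0, 1, 2, … for 3733 - a² a perfect square: first hit at a = 22: 3733 - 484 = 3249 = 57².
3733 = 22² + 57² = 484 + 3249 ✓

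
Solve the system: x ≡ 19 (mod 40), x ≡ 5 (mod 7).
19

Using Chinese Remainder Theorem:
M = 40 × 7 = 280
M1 = 7, M2 = 40
y1 = 7^(-1) mod 40 = 23
y2 = 40^(-1) mod 7 = 3
x = (19×7×23 + 5×40×3) mod 280 = 19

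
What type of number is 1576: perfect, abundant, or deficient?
deficient

Proper divisors of 1576: sum = 1 + 2 + 4 + 8 + 197 + 394 + 788 = 1394
Since 1394 < 1576, 1576 is deficient.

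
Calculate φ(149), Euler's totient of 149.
148

149 = 149
φ(n) = n × ∏(1 - 1/p) for each prime p dividing n
φ(149) = 149 × (1 - 1/149) = 148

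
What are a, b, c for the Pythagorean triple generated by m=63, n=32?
(2945, 4032, 4993)

Euclid's formula: a = m² - n², b = 2mn, c = m² + n²
m = 63, n = 32
a = 63² - 32² = 3969 - 1024 = 2945
b = 2 × 63 × 32 = 4032
c = 63² + 32² = 3969 + 1024 = 4993
Verification: 2945² + 4032² = 8673025 + 16257024 = 24930049 = 4993² ✓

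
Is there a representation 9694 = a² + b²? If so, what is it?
Not possible

Factorization: 9694 = 2 × 37 × 131
By Fermat: n is sum of two squares iff every prime p ≡ 3 (mod 4) appears to even power.
Prime(s) ≡ 3 (mod 4) with odd exponent: [(131, 1)]
Therefore 9694 cannot be expressed as a² + b².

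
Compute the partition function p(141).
16670689208

p(n) counts ways to write n as a sum of positive integers (order ignored).
Euler's pentagonal recurrence: p(k) = p(k-1) + p(k-2) - p(k-5) - p(k-7) + p(k-12) + p(k-15) - ... (offsets j(3j∓1)/2, signs ++--, p(0)=1, p(<0)=0).
DP table for k = 0..140: p(0)=1, p(1)=1, p(2)=2, p(3)=3, p(4)=5, p(5)=7, p(6)=11, p(7)=15, p(8)=22, p(9)=30, p(10)=42, p(11)=56, p(12)=77, p(13)=101, p(14)=135, p(15)=176, p(16)=231, p(17)=297, p(18)=385, p(19)=490, p(20)=627, p(21)=792, p(22)=1002, p(23)=1255, p(24)=1575, p(25)=1958, p(26)=2436, p(27)=3010, p(28)=3718, p(29)=4565, p(30)=5604, p(31)=6842, p(32)=8349, p(33)=10143, p(34)=12310, p(35)=14883, p(36)=17977, p(37)=21637, p(38)=26015, p(39)=31185, p(40)=37338, p(41)=44583, p(42)=53174, p(43)=63261, p(44)=75175, p(45)=89134, p(46)=105558, p(47)=124754, p(48)=147273, p(49)=173525, p(50)=204226, p(51)=239943, p(52)=281589, p(53)=329931, p(54)=386155, p(55)=451276, p(56)=526823, p(57)=614154, p(58)=715220, p(59)=831820, p(60)=966467, p(61)=1121505, p(62)=1300156, p(63)=1505499, p(64)=1741630, p(65)=2012558, p(66)=2323520, p(67)=2679689, p(68)=3087735, p(69)=3554345, p(70)=4087968, p(71)=4697205, p(72)=5392783, p(73)=6185689, p(74)=7089500, p(75)=8118264, p(76)=9289091, p(77)=10619863, p(78)=12132164, p(79)=13848650, p(80)=15796476, p(81)=18004327, p(82)=20506255, p(83)=23338469, p(84)=26543660, p(85)=30167357, p(86)=34262962, p(87)=38887673, p(88)=44108109, p(89)=49995925, p(90)=56634173, p(91)=64112359, p(92)=72533807, p(93)=82010177, p(94)=92669720, p(95)=104651419, p(96)=118114304, p(97)=133230930, p(98)=150198136, p(99)=169229875, p(100)=190569292, p(101)=214481126, p(102)=241265379, p(103)=271248950, p(104)=304801365, p(105)=342325709, p(106)=384276336, p(107)=431149389, p(108)=483502844, p(109)=541946240, p(110)=607163746, p(111)=679903203, p(112)=761002156, p(113)=851376628, p(114)=952050665, p(115)=1064144451, p(116)=1188908248, p(117)=1327710076, p(118)=1482074143, p(119)=1653668665, p(120)=1844349560, p(121)=2056148051, p(122)=2291320912, p(123)=2552338241, p(124)=2841940500, p(125)=3163127352, p(126)=3519222692, p(127)=3913864295, p(128)=4351078600, p(129)=4835271870, p(130)=5371315400, p(131)=5964539504, p(132)=6620830889, p(133)=7346629512, p(134)=8149040695, p(135)=9035836076, p(136)=10015581680, p(137)=11097645016, p(138)=12292341831, p(139)=13610949895, p(140)=15065878135.
Final step: p(141) = p(140) + p(139) - p(136) - p(134) + p(129) + p(126) - p(119) - p(115) + p(106) + p(101) - p(90) - p(84) + p(71) + p(64) - p(49) - p(41) + p(24) + p(15)
= 15065878135 + 13610949895 - 10015581680 - 8149040695 + 4835271870 + 3519222692 - 1653668665 - 1064144451 + 384276336 + 214481126 - 56634173 - 26543660 + 4697205 + 1741630 - 173525 - 44583 + 1575 + 176
= 16670689208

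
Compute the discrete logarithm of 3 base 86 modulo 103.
45

Baby-step giant-step with step n = ⌈√103⌉ = 11.
Baby steps 86^j mod 103 (j:value) for j=0..10: 0:1, 1:86, 2:83, 3:31, 4:91, 5:101, 6:34, 7:40, 8:41, 9:24, 10:4.
Giant-step multiplier: 86^(-11) ≡ 86^(102-11) = 86^91 ≡ 53 (mod 103).
Giant steps γ_i = 3·53^i mod 103: γ_0=3, γ_1=56, γ_2=84, γ_3=23, γ_4=86 (in table at j=1).
x = i·n + j = 4·11 + 1 = 45.
Check: 86^45 ≡ 3 (mod 103).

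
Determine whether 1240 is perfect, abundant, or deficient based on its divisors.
abundant

Proper divisors of 1240: sum = 1 + 2 + 4 + 5 + 8 + 10 + 20 + 31 + 40 + 62 + 124 + 155 + 248 + 310 + 620 = 1640
Since 1640 > 1240, 1240 is abundant.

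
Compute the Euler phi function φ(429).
240

429 = 3 × 11 × 13
φ(n) = n × ∏(1 - 1/p) for each prime p dividing n
φ(429) = 429 × (1 - 1/3) × (1 - 1/11) × (1 - 1/13) = 240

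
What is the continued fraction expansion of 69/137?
[0; 1, 1, 68]

Euclidean algorithm steps:
69 = 0 × 137 + 69
137 = 1 × 69 + 68
69 = 1 × 68 + 1
68 = 68 × 1 + 0
Continued fraction: [0; 1, 1, 68]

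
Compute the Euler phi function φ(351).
216

351 = 3^3 × 13
φ(n) = n × ∏(1 - 1/p) for each prime p dividing n
φ(351) = 351 × (1 - 1/3) × (1 - 1/13) = 216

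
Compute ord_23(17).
22

23 is prime, so ord(17) divides φ(23) = 22.
Divisors of 22: 1, 2, 11, 22.
Repeated squaring: 17^1 ≡ 17, 17^2 ≡ 13, 17^4 ≡ 8, 17^8 ≡ 18, 17^16 ≡ 2 (mod 23).
Test 17^d mod 23 for each divisor d in increasing order:
17^1 ≡ 17
17^2 ≡ 13
17^11 = 17^8·17^2·17^1 ≡ 22
17^22 = 17^16·17^4·17^2 ≡ 1  ← first divisor giving 1
The order is 22.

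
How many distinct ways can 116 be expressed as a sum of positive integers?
1188908248

p(n) counts ways to write n as a sum of positive integers (order ignored).
Euler's pentagonal recurrence: p(k) = p(k-1) + p(k-2) - p(k-5) - p(k-7) + p(k-12) + p(k-15) - ... (offsets j(3j∓1)/2, signs ++--, p(0)=1, p(<0)=0).
DP table for k = 0..115: p(0)=1, p(1)=1, p(2)=2, p(3)=3, p(4)=5, p(5)=7, p(6)=11, p(7)=15, p(8)=22, p(9)=30, p(10)=42, p(11)=56, p(12)=77, p(13)=101, p(14)=135, p(15)=176, p(16)=231, p(17)=297, p(18)=385, p(19)=490, p(20)=627, p(21)=792, p(22)=1002, p(23)=1255, p(24)=1575, p(25)=1958, p(26)=2436, p(27)=3010, p(28)=3718, p(29)=4565, p(30)=5604, p(31)=6842, p(32)=8349, p(33)=10143, p(34)=12310, p(35)=14883, p(36)=17977, p(37)=21637, p(38)=26015, p(39)=31185, p(40)=37338, p(41)=44583, p(42)=53174, p(43)=63261, p(44)=75175, p(45)=89134, p(46)=105558, p(47)=124754, p(48)=147273, p(49)=173525, p(50)=204226, p(51)=239943, p(52)=281589, p(53)=329931, p(54)=386155, p(55)=451276, p(56)=526823, p(57)=614154, p(58)=715220, p(59)=831820, p(60)=966467, p(61)=1121505, p(62)=1300156, p(63)=1505499, p(64)=1741630, p(65)=2012558, p(66)=2323520, p(67)=2679689, p(68)=3087735, p(69)=3554345, p(70)=4087968, p(71)=4697205, p(72)=5392783, p(73)=6185689, p(74)=7089500, p(75)=8118264, p(76)=9289091, p(77)=10619863, p(78)=12132164, p(79)=13848650, p(80)=15796476, p(81)=18004327, p(82)=20506255, p(83)=23338469, p(84)=26543660, p(85)=30167357, p(86)=34262962, p(87)=38887673, p(88)=44108109, p(89)=49995925, p(90)=56634173, p(91)=64112359, p(92)=72533807, p(93)=82010177, p(94)=92669720, p(95)=104651419, p(96)=118114304, p(97)=133230930, p(98)=150198136, p(99)=169229875, p(100)=190569292, p(101)=214481126, p(102)=241265379, p(103)=271248950, p(104)=304801365, p(105)=342325709, p(106)=384276336, p(107)=431149389, p(108)=483502844, p(109)=541946240, p(110)=607163746, p(111)=679903203, p(112)=761002156, p(113)=851376628, p(114)=952050665, p(115)=1064144451.
Final step: p(116) = p(115) + p(114) - p(111) - p(109) + p(104) + p(101) - p(94) - p(90) + p(81) + p(76) - p(65) - p(59) + p(46) + p(39) - p(24) - p(16)
= 1064144451 + 952050665 - 679903203 - 541946240 + 304801365 + 214481126 - 92669720 - 56634173 + 18004327 + 9289091 - 2012558 - 831820 + 105558 + 31185 - 1575 - 231
= 1188908248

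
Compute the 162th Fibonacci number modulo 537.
445

Matrix identity: Q^n = [[F_(n+1), F_n], [F_n, F_(n-1)]] with Q = [[1,1],[1,0]].
n = 162 = 10100010₂. Square-and-multiply, entries mod 537:
Q^1 = [[1,1],[1,0]]
Q^2 = (Q^1)² = [[2,1],[1,1]]
Q^5 = (Q^2)²·Q = [[8,5],[5,3]]
Q^10 = (Q^5)² = [[89,55],[55,34]]
Q^20 = (Q^10)² = [[206,321],[321,422]]
Q^40 = (Q^20)² = [[487,213],[213,274]]
Q^81 = (Q^40)²·Q = [[532,76],[76,456]]
Q^162 = (Q^81)² = [[431,445],[445,523]]
F_162 mod 537 = Q^162[0][1] = 445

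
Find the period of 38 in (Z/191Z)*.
38

191 is prime, so ord(38) divides φ(191) = 190.
Divisors of 190: 1, 2, 5, 10, 19, 38, 95, 190.
Repeated squaring: 38^1 ≡ 38, 38^2 ≡ 107, 38^4 ≡ 180, 38^8 ≡ 121, 38^16 ≡ 125, 38^32 ≡ 154, 38^64 ≡ 32, 38^128 ≡ 69 (mod 191).
Test 38^d mod 191 for each divisor d in increasing order:
38^1 ≡ 38
38^2 ≡ 107
38^5 = 38^4·38^1 ≡ 155
38^10 = 38^8·38^2 ≡ 150
38^19 = 38^16·38^2·38^1 ≡ 190
38^38 = 38^32·38^4·38^2 ≡ 1  ← first divisor giving 1
The order is 38.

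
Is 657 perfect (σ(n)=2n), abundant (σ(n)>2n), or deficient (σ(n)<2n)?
deficient

Proper divisors of 657: sum = 1 + 3 + 9 + 73 + 219 = 305
Since 305 < 657, 657 is deficient.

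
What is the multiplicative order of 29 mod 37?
12

37 is prime, so ord(29) divides φ(37) = 36.
Divisors of 36: 1, 2, 3, 4, 6, 9, 12, 18, 36.
Repeated squaring: 29^1 ≡ 29, 29^2 ≡ 27, 29^4 ≡ 26, 29^8 ≡ 10, 29^16 ≡ 26, 29^32 ≡ 10 (mod 37).
Test 29^d mod 37 for each divisor d in increasing order:
29^1 ≡ 29
29^2 ≡ 27
29^3 = 29^2·29^1 ≡ 6
29^4 ≡ 26
29^6 = 29^4·29^2 ≡ 36
29^9 = 29^8·29^1 ≡ 31
29^12 = 29^8·29^4 ≡ 1  ← first divisor giving 1
The order is 12.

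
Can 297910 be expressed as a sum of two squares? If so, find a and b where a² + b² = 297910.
Not possible

Factorization: 297910 = 2 × 5 × 31^3
By Fermat: n is sum of two squares iff every prime p ≡ 3 (mod 4) appears to even power.
Prime(s) ≡ 3 (mod 4) with odd exponent: [(31, 3)]
Therefore 297910 cannot be expressed as a² + b².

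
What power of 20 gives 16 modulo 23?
6

Baby-step giant-step with step n = ⌈√23⌉ = 5.
Baby steps 20^j mod 23 (j:value) for j=0..4: 0:1, 1:20, 2:9, 3:19, 4:12.
Giant-step multiplier: 20^(-5) ≡ 20^(22-5) = 20^17 ≡ 7 (mod 23).
Giant steps γ_i = 16·7^i mod 23: γ_0=16, γ_1=20 (in table at j=1).
x = i·n + j = 1·5 + 1 = 6.
Check: 20^6 ≡ 16 (mod 23).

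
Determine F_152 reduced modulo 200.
149

Matrix identity: Q^n = [[F_(n+1), F_n], [F_n, F_(n-1)]] with Q = [[1,1],[1,0]].
n = 152 = 10011000₂. Square-and-multiply, entries mod 200:
Q^1 = [[1,1],[1,0]]
Q^2 = (Q^1)² = [[2,1],[1,1]]
Q^4 = (Q^2)² = [[5,3],[3,2]]
Q^9 = (Q^4)²·Q = [[55,34],[34,21]]
Q^19 = (Q^9)²·Q = [[165,181],[181,184]]
Q^38 = (Q^19)² = [[186,169],[169,17]]
Q^76 = (Q^38)² = [[157,107],[107,50]]
Q^152 = (Q^76)² = [[98,149],[149,149]]
F_152 mod 200 = Q^152[0][1] = 149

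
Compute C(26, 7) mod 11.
0

Using Lucas' theorem:
Write n=26 and k=7 in base 11:
n in base 11: [2, 4]
k in base 11: [0, 7]
C(26,7) mod 11 = ∏ C(n_i, k_i) mod 11
Digit binomials (mod 11): C(2,0) = 1; C(4,7) = 0 (k_i > n_i)
Product: 1 × 0 = 0 ≡ 0 (mod 11)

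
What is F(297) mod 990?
772

Matrix identity: Q^n = [[F_(n+1), F_n], [F_n, F_(n-1)]] with Q = [[1,1],[1,0]].
n = 297 = 100101001₂. Square-and-multiply, entries mod 990:
Q^1 = [[1,1],[1,0]]
Q^2 = (Q^1)² = [[2,1],[1,1]]
Q^4 = (Q^2)² = [[5,3],[3,2]]
Q^9 = (Q^4)²·Q = [[55,34],[34,21]]
Q^18 = (Q^9)² = [[221,604],[604,607]]
Q^37 = (Q^18)²·Q = [[989,827],[827,162]]
Q^74 = (Q^37)² = [[830,487],[487,343]]
Q^148 = (Q^74)² = [[419,21],[21,398]]
Q^297 = (Q^148)²·Q = [[109,772],[772,327]]
F_297 mod 990 = Q^297[0][1] = 772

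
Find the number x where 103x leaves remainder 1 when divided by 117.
25

gcd(103, 117) = 1, so the inverse exists.
Extended Euclidean algorithm on (117, 103):
117 = 1 × 103 + 14  ⟹  14 = (1)·117 + (-1)·103
103 = 7 × 14 + 5  ⟹  5 = (-7)·117 + (8)·103
14 = 2 × 5 + 4  ⟹  4 = (15)·117 + (-17)·103
5 = 1 × 4 + 1  ⟹  1 = (-22)·117 + (25)·103
So (25)·103 ≡ 1 (mod 117), i.e. 103^(-1) ≡ 25 (mod 117).
Check: 103 × 25 = 2575 ≡ 1 (mod 117)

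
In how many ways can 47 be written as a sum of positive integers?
124754

p(n) counts ways to write n as a sum of positive integers (order ignored).
Euler's pentagonal recurrence: p(k) = p(k-1) + p(k-2) - p(k-5) - p(k-7) + p(k-12) + p(k-15) - ... (offsets j(3j∓1)/2, signs ++--, p(0)=1, p(<0)=0).
DP table for k = 0..46: p(0)=1, p(1)=1, p(2)=2, p(3)=3, p(4)=5, p(5)=7, p(6)=11, p(7)=15, p(8)=22, p(9)=30, p(10)=42, p(11)=56, p(12)=77, p(13)=101, p(14)=135, p(15)=176, p(16)=231, p(17)=297, p(18)=385, p(19)=490, p(20)=627, p(21)=792, p(22)=1002, p(23)=1255, p(24)=1575, p(25)=1958, p(26)=2436, p(27)=3010, p(28)=3718, p(29)=4565, p(30)=5604, p(31)=6842, p(32)=8349, p(33)=10143, p(34)=12310, p(35)=14883, p(36)=17977, p(37)=21637, p(38)=26015, p(39)=31185, p(40)=37338, p(41)=44583, p(42)=53174, p(43)=63261, p(44)=75175, p(45)=89134, p(46)=105558.
Final step: p(47) = p(46) + p(45) - p(42) - p(40) + p(35) + p(32) - p(25) - p(21) + p(12) + p(7)
= 105558 + 89134 - 53174 - 37338 + 14883 + 8349 - 1958 - 792 + 77 + 15
= 124754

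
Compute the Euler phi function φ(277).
276

277 = 277
φ(n) = n × ∏(1 - 1/p) for each prime p dividing n
φ(277) = 277 × (1 - 1/277) = 276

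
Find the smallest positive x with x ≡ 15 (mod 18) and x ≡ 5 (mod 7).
33

Using Chinese Remainder Theorem:
M = 18 × 7 = 126
M1 = 7, M2 = 18
y1 = 7^(-1) mod 18 = 13
y2 = 18^(-1) mod 7 = 2
x = (15×7×13 + 5×18×2) mod 126 = 33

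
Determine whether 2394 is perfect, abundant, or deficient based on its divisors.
abundant

Proper divisors of 2394: sum = 1 + 2 + 3 + 6 + 7 + 9 + 14 + 18 + ... + 342 + 399 + 798 + 1197 (23 divisors) = 3846
Since 3846 > 2394, 2394 is abundant.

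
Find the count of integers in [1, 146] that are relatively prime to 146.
72

146 = 2 × 73
φ(n) = n × ∏(1 - 1/p) for each prime p dividing n
φ(146) = 146 × (1 - 1/2) × (1 - 1/73) = 72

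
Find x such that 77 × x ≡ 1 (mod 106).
95

gcd(77, 106) = 1, so the inverse exists.
Extended Euclidean algorithm on (106, 77):
106 = 1 × 77 + 29  ⟹  29 = (1)·106 + (-1)·77
77 = 2 × 29 + 19  ⟹  19 = (-2)·106 + (3)·77
29 = 1 × 19 + 10  ⟹  10 = (3)·106 + (-4)·77
19 = 1 × 10 + 9  ⟹  9 = (-5)·106 + (7)·77
10 = 1 × 9 + 1  ⟹  1 = (8)·106 + (-11)·77
So (-11)·77 ≡ 1 (mod 106), i.e. 77^(-1) ≡ -11 ≡ 95 (mod 106).
Check: 77 × 95 = 7315 ≡ 1 (mod 106)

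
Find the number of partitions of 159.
97662728555

p(n) counts ways to write n as a sum of positive integers (order ignored).
Euler's pentagonal recurrence: p(k) = p(k-1) + p(k-2) - p(k-5) - p(k-7) + p(k-12) + p(k-15) - ... (offsets j(3j∓1)/2, signs ++--, p(0)=1, p(<0)=0).
DP table for k = 0..158: p(0)=1, p(1)=1, p(2)=2, p(3)=3, p(4)=5, p(5)=7, p(6)=11, p(7)=15, p(8)=22, p(9)=30, p(10)=42, p(11)=56, p(12)=77, p(13)=101, p(14)=135, p(15)=176, p(16)=231, p(17)=297, p(18)=385, p(19)=490, p(20)=627, p(21)=792, p(22)=1002, p(23)=1255, p(24)=1575, p(25)=1958, p(26)=2436, p(27)=3010, p(28)=3718, p(29)=4565, p(30)=5604, p(31)=6842, p(32)=8349, p(33)=10143, p(34)=12310, p(35)=14883, p(36)=17977, p(37)=21637, p(38)=26015, p(39)=31185, p(40)=37338, p(41)=44583, p(42)=53174, p(43)=63261, p(44)=75175, p(45)=89134, p(46)=105558, p(47)=124754, p(48)=147273, p(49)=173525, p(50)=204226, p(51)=239943, p(52)=281589, p(53)=329931, p(54)=386155, p(55)=451276, p(56)=526823, p(57)=614154, p(58)=715220, p(59)=831820, p(60)=966467, p(61)=1121505, p(62)=1300156, p(63)=1505499, p(64)=1741630, p(65)=2012558, p(66)=2323520, p(67)=2679689, p(68)=3087735, p(69)=3554345, p(70)=4087968, p(71)=4697205, p(72)=5392783, p(73)=6185689, p(74)=7089500, p(75)=8118264, p(76)=9289091, p(77)=10619863, p(78)=12132164, p(79)=13848650, p(80)=15796476, p(81)=18004327, p(82)=20506255, p(83)=23338469, p(84)=26543660, p(85)=30167357, p(86)=34262962, p(87)=38887673, p(88)=44108109, p(89)=49995925, p(90)=56634173, p(91)=64112359, p(92)=72533807, p(93)=82010177, p(94)=92669720, p(95)=104651419, p(96)=118114304, p(97)=133230930, p(98)=150198136, p(99)=169229875, p(100)=190569292, p(101)=214481126, p(102)=241265379, p(103)=271248950, p(104)=304801365, p(105)=342325709, p(106)=384276336, p(107)=431149389, p(108)=483502844, p(109)=541946240, p(110)=607163746, p(111)=679903203, p(112)=761002156, p(113)=851376628, p(114)=952050665, p(115)=1064144451, p(116)=1188908248, p(117)=1327710076, p(118)=1482074143, p(119)=1653668665, p(120)=1844349560, p(121)=2056148051, p(122)=2291320912, p(123)=2552338241, p(124)=2841940500, p(125)=3163127352, p(126)=3519222692, p(127)=3913864295, p(128)=4351078600, p(129)=4835271870, p(130)=5371315400, p(131)=5964539504, p(132)=6620830889, p(133)=7346629512, p(134)=8149040695, p(135)=9035836076, p(136)=10015581680, p(137)=11097645016, p(138)=12292341831, p(139)=13610949895, p(140)=15065878135, p(141)=16670689208, p(142)=18440293320, p(143)=20390982757, p(144)=22540654445, p(145)=24908858009, p(146)=27517052599, p(147)=30388671978, p(148)=33549419497, p(149)=37027355200, p(150)=40853235313, p(151)=45060624582, p(152)=49686288421, p(153)=54770336324, p(154)=60356673280, p(155)=66493182097, p(156)=73232243759, p(157)=80630964769, p(158)=88751778802.
Final step: p(159) = p(158) + p(157) - p(154) - p(152) + p(147) + p(144) - p(137) - p(133) + p(124) + p(119) - p(108) - p(102) + p(89) + p(82) - p(67) - p(59) + p(42) + p(33) - p(14) - p(4)
= 88751778802 + 80630964769 - 60356673280 - 49686288421 + 30388671978 + 22540654445 - 11097645016 - 7346629512 + 2841940500 + 1653668665 - 483502844 - 241265379 + 49995925 + 20506255 - 2679689 - 831820 + 53174 + 10143 - 135 - 5
= 97662728555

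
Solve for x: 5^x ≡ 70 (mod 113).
93

Baby-step giant-step with step n = ⌈√113⌉ = 11.
Baby steps 5^j mod 113 (j:value) for j=0..10: 0:1, 1:5, 2:25, 3:12, 4:60, 5:74, 6:31, 7:42, 8:97, 9:33, 10:52.
Giant-step multiplier: 5^(-11) ≡ 5^(112-11) = 5^101 ≡ 10 (mod 113).
Giant steps γ_i = 70·10^i mod 113: γ_0=70, γ_1=22, γ_2=107, γ_3=53, γ_4=78, γ_5=102, γ_6=3, γ_7=30, γ_8=74 (in table at j=5).
x = i·n + j = 8·11 + 5 = 93.
Check: 5^93 ≡ 70 (mod 113).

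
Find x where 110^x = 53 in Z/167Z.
93

Baby-step giant-step with step n = ⌈√167⌉ = 13.
Baby steps 110^j mod 167 (j:value) for j=0..12: 0:1, 1:110, 2:76, 3:10, 4:98, 5:92, 6:100, 7:145, 8:85, 9:165, 10:114, 11:15, 12:147.
Giant-step multiplier: 110^(-13) ≡ 110^(166-13) = 110^153 ≡ 23 (mod 167).
Giant steps γ_i = 53·23^i mod 167: γ_0=53, γ_1=50, γ_2=148, γ_3=64, γ_4=136, γ_5=122, γ_6=134, γ_7=76 (in table at j=2).
x = i·n + j = 7·13 + 2 = 93.
Check: 110^93 ≡ 53 (mod 167).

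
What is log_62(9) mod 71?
36

Baby-step giant-step with step n = ⌈√71⌉ = 9.
Baby steps 62^j mod 71 (j:value) for j=0..8: 0:1, 1:62, 2:10, 3:52, 4:29, 5:23, 6:6, 7:17, 8:60.
Giant-step multiplier: 62^(-9) ≡ 62^(70-9) = 62^61 ≡ 33 (mod 71).
Giant steps γ_i = 9·33^i mod 71: γ_0=9, γ_1=13, γ_2=3, γ_3=28, γ_4=1 (in table at j=0).
x = i·n + j = 4·9 + 0 = 36.
Check: 62^36 ≡ 9 (mod 71).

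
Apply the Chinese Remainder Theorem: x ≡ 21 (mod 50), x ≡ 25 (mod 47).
871

Using Chinese Remainder Theorem:
M = 50 × 47 = 2350
M1 = 47, M2 = 50
y1 = 47^(-1) mod 50 = 33
y2 = 50^(-1) mod 47 = 16
x = (21×47×33 + 25×50×16) mod 2350 = 871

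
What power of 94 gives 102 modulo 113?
102

Baby-step giant-step with step n = ⌈√113⌉ = 11.
Baby steps 94^j mod 113 (j:value) for j=0..10: 0:1, 1:94, 2:22, 3:34, 4:32, 5:70, 6:26, 7:71, 8:7, 9:93, 10:41.
Giant-step multiplier: 94^(-11) ≡ 94^(112-11) = 94^101 ≡ 66 (mod 113).
Giant steps γ_i = 102·66^i mod 113: γ_0=102, γ_1=65, γ_2=109, γ_3=75, γ_4=91, γ_5=17, γ_6=105, γ_7=37, γ_8=69, γ_9=34 (in table at j=3).
x = i·n + j = 9·11 + 3 = 102.
Check: 94^102 ≡ 102 (mod 113).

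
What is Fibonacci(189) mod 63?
2

Matrix identity: Q^n = [[F_(n+1), F_n], [F_n, F_(n-1)]] with Q = [[1,1],[1,0]].
n = 189 = 10111101₂. Square-and-multiply, entries mod 63:
Q^1 = [[1,1],[1,0]]
Q^2 = (Q^1)² = [[2,1],[1,1]]
Q^5 = (Q^2)²·Q = [[8,5],[5,3]]
Q^11 = (Q^5)²·Q = [[18,26],[26,55]]
Q^23 = (Q^11)²·Q = [[0,55],[55,8]]
Q^47 = (Q^23)²·Q = [[0,1],[1,62]]
Q^94 = (Q^47)² = [[1,62],[62,2]]
Q^189 = (Q^94)²·Q = [[62,2],[2,60]]
F_189 mod 63 = Q^189[0][1] = 2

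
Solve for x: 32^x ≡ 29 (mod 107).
70

Baby-step giant-step with step n = ⌈√107⌉ = 11.
Baby steps 32^j mod 107 (j:value) for j=0..10: 0:1, 1:32, 2:61, 3:26, 4:83, 5:88, 6:34, 7:18, 8:41, 9:28, 10:40.
Giant-step multiplier: 32^(-11) ≡ 32^(106-11) = 32^95 ≡ 80 (mod 107).
Giant steps γ_i = 29·80^i mod 107: γ_0=29, γ_1=73, γ_2=62, γ_3=38, γ_4=44, γ_5=96, γ_6=83 (in table at j=4).
x = i·n + j = 6·11 + 4 = 70.
Check: 32^70 ≡ 29 (mod 107).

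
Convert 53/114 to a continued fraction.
[0; 2, 6, 1, 1, 1, 2]

Euclidean algorithm steps:
53 = 0 × 114 + 53
114 = 2 × 53 + 8
53 = 6 × 8 + 5
8 = 1 × 5 + 3
5 = 1 × 3 + 2
3 = 1 × 2 + 1
2 = 2 × 1 + 0
Continued fraction: [0; 2, 6, 1, 1, 1, 2]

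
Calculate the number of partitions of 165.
172389800255

p(n) counts ways to write n as a sum of positive integers (order ignored).
Euler's pentagonal recurrence: p(k) = p(k-1) + p(k-2) - p(k-5) - p(k-7) + p(k-12) + p(k-15) - ... (offsets j(3j∓1)/2, signs ++--, p(0)=1, p(<0)=0).
DP table for k = 0..164: p(0)=1, p(1)=1, p(2)=2, p(3)=3, p(4)=5, p(5)=7, p(6)=11, p(7)=15, p(8)=22, p(9)=30, p(10)=42, p(11)=56, p(12)=77, p(13)=101, p(14)=135, p(15)=176, p(16)=231, p(17)=297, p(18)=385, p(19)=490, p(20)=627, p(21)=792, p(22)=1002, p(23)=1255, p(24)=1575, p(25)=1958, p(26)=2436, p(27)=3010, p(28)=3718, p(29)=4565, p(30)=5604, p(31)=6842, p(32)=8349, p(33)=10143, p(34)=12310, p(35)=14883, p(36)=17977, p(37)=21637, p(38)=26015, p(39)=31185, p(40)=37338, p(41)=44583, p(42)=53174, p(43)=63261, p(44)=75175, p(45)=89134, p(46)=105558, p(47)=124754, p(48)=147273, p(49)=173525, p(50)=204226, p(51)=239943, p(52)=281589, p(53)=329931, p(54)=386155, p(55)=451276, p(56)=526823, p(57)=614154, p(58)=715220, p(59)=831820, p(60)=966467, p(61)=1121505, p(62)=1300156, p(63)=1505499, p(64)=1741630, p(65)=2012558, p(66)=2323520, p(67)=2679689, p(68)=3087735, p(69)=3554345, p(70)=4087968, p(71)=4697205, p(72)=5392783, p(73)=6185689, p(74)=7089500, p(75)=8118264, p(76)=9289091, p(77)=10619863, p(78)=12132164, p(79)=13848650, p(80)=15796476, p(81)=18004327, p(82)=20506255, p(83)=23338469, p(84)=26543660, p(85)=30167357, p(86)=34262962, p(87)=38887673, p(88)=44108109, p(89)=49995925, p(90)=56634173, p(91)=64112359, p(92)=72533807, p(93)=82010177, p(94)=92669720, p(95)=104651419, p(96)=118114304, p(97)=133230930, p(98)=150198136, p(99)=169229875, p(100)=190569292, p(101)=214481126, p(102)=241265379, p(103)=271248950, p(104)=304801365, p(105)=342325709, p(106)=384276336, p(107)=431149389, p(108)=483502844, p(109)=541946240, p(110)=607163746, p(111)=679903203, p(112)=761002156, p(113)=851376628, p(114)=952050665, p(115)=1064144451, p(116)=1188908248, p(117)=1327710076, p(118)=1482074143, p(119)=1653668665, p(120)=1844349560, p(121)=2056148051, p(122)=2291320912, p(123)=2552338241, p(124)=2841940500, p(125)=3163127352, p(126)=3519222692, p(127)=3913864295, p(128)=4351078600, p(129)=4835271870, p(130)=5371315400, p(131)=5964539504, p(132)=6620830889, p(133)=7346629512, p(134)=8149040695, p(135)=9035836076, p(136)=10015581680, p(137)=11097645016, p(138)=12292341831, p(139)=13610949895, p(140)=15065878135, p(141)=16670689208, p(142)=18440293320, p(143)=20390982757, p(144)=22540654445, p(145)=24908858009, p(146)=27517052599, p(147)=30388671978, p(148)=33549419497, p(149)=37027355200, p(150)=40853235313, p(151)=45060624582, p(152)=49686288421, p(153)=54770336324, p(154)=60356673280, p(155)=66493182097, p(156)=73232243759, p(157)=80630964769, p(158)=88751778802, p(159)=97662728555, p(160)=107438159466, p(161)=118159068427, p(162)=129913904637, p(163)=142798995930, p(164)=156919475295.
Final step: p(165) = p(164) + p(163) - p(160) - p(158) + p(153) + p(150) - p(143) - p(139) + p(130) + p(125) - p(114) - p(108) + p(95) + p(88) - p(73) - p(65) + p(48) + p(39) - p(20) - p(10)
= 156919475295 + 142798995930 - 107438159466 - 88751778802 + 54770336324 + 40853235313 - 20390982757 - 13610949895 + 5371315400 + 3163127352 - 952050665 - 483502844 + 104651419 + 44108109 - 6185689 - 2012558 + 147273 + 31185 - 627 - 42
= 172389800255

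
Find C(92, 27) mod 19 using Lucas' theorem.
9

Using Lucas' theorem:
Write n=92 and k=27 in base 19:
n in base 19: [4, 16]
k in base 19: [1, 8]
C(92,27) mod 19 = ∏ C(n_i, k_i) mod 19
Digit binomials (mod 19): C(4,1) = 4; C(16,8) = 12870 ≡ 7
Product: 4 × 7 = 28 ≡ 9 (mod 19)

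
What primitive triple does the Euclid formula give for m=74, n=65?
(1251, 9620, 9701)

Euclid's formula: a = m² - n², b = 2mn, c = m² + n²
m = 74, n = 65
a = 74² - 65² = 5476 - 4225 = 1251
b = 2 × 74 × 65 = 9620
c = 74² + 65² = 5476 + 4225 = 9701
Verification: 1251² + 9620² = 1565001 + 92544400 = 94109401 = 9701² ✓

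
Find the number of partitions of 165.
172389800255

p(n) counts ways to write n as a sum of positive integers (order ignored).
Euler's pentagonal recurrence: p(k) = p(k-1) + p(k-2) - p(k-5) - p(k-7) + p(k-12) + p(k-15) - ... (offsets j(3j∓1)/2, signs ++--, p(0)=1, p(<0)=0).
DP table for k = 0..164: p(0)=1, p(1)=1, p(2)=2, p(3)=3, p(4)=5, p(5)=7, p(6)=11, p(7)=15, p(8)=22, p(9)=30, p(10)=42, p(11)=56, p(12)=77, p(13)=101, p(14)=135, p(15)=176, p(16)=231, p(17)=297, p(18)=385, p(19)=490, p(20)=627, p(21)=792, p(22)=1002, p(23)=1255, p(24)=1575, p(25)=1958, p(26)=2436, p(27)=3010, p(28)=3718, p(29)=4565, p(30)=5604, p(31)=6842, p(32)=8349, p(33)=10143, p(34)=12310, p(35)=14883, p(36)=17977, p(37)=21637, p(38)=26015, p(39)=31185, p(40)=37338, p(41)=44583, p(42)=53174, p(43)=63261, p(44)=75175, p(45)=89134, p(46)=105558, p(47)=124754, p(48)=147273, p(49)=173525, p(50)=204226, p(51)=239943, p(52)=281589, p(53)=329931, p(54)=386155, p(55)=451276, p(56)=526823, p(57)=614154, p(58)=715220, p(59)=831820, p(60)=966467, p(61)=1121505, p(62)=1300156, p(63)=1505499, p(64)=1741630, p(65)=2012558, p(66)=2323520, p(67)=2679689, p(68)=3087735, p(69)=3554345, p(70)=4087968, p(71)=4697205, p(72)=5392783, p(73)=6185689, p(74)=7089500, p(75)=8118264, p(76)=9289091, p(77)=10619863, p(78)=12132164, p(79)=13848650, p(80)=15796476, p(81)=18004327, p(82)=20506255, p(83)=23338469, p(84)=26543660, p(85)=30167357, p(86)=34262962, p(87)=38887673, p(88)=44108109, p(89)=49995925, p(90)=56634173, p(91)=64112359, p(92)=72533807, p(93)=82010177, p(94)=92669720, p(95)=104651419, p(96)=118114304, p(97)=133230930, p(98)=150198136, p(99)=169229875, p(100)=190569292, p(101)=214481126, p(102)=241265379, p(103)=271248950, p(104)=304801365, p(105)=342325709, p(106)=384276336, p(107)=431149389, p(108)=483502844, p(109)=541946240, p(110)=607163746, p(111)=679903203, p(112)=761002156, p(113)=851376628, p(114)=952050665, p(115)=1064144451, p(116)=1188908248, p(117)=1327710076, p(118)=1482074143, p(119)=1653668665, p(120)=1844349560, p(121)=2056148051, p(122)=2291320912, p(123)=2552338241, p(124)=2841940500, p(125)=3163127352, p(126)=3519222692, p(127)=3913864295, p(128)=4351078600, p(129)=4835271870, p(130)=5371315400, p(131)=5964539504, p(132)=6620830889, p(133)=7346629512, p(134)=8149040695, p(135)=9035836076, p(136)=10015581680, p(137)=11097645016, p(138)=12292341831, p(139)=13610949895, p(140)=15065878135, p(141)=16670689208, p(142)=18440293320, p(143)=20390982757, p(144)=22540654445, p(145)=24908858009, p(146)=27517052599, p(147)=30388671978, p(148)=33549419497, p(149)=37027355200, p(150)=40853235313, p(151)=45060624582, p(152)=49686288421, p(153)=54770336324, p(154)=60356673280, p(155)=66493182097, p(156)=73232243759, p(157)=80630964769, p(158)=88751778802, p(159)=97662728555, p(160)=107438159466, p(161)=118159068427, p(162)=129913904637, p(163)=142798995930, p(164)=156919475295.
Final step: p(165) = p(164) + p(163) - p(160) - p(158) + p(153) + p(150) - p(143) - p(139) + p(130) + p(125) - p(114) - p(108) + p(95) + p(88) - p(73) - p(65) + p(48) + p(39) - p(20) - p(10)
= 156919475295 + 142798995930 - 107438159466 - 88751778802 + 54770336324 + 40853235313 - 20390982757 - 13610949895 + 5371315400 + 3163127352 - 952050665 - 483502844 + 104651419 + 44108109 - 6185689 - 2012558 + 147273 + 31185 - 627 - 42
= 172389800255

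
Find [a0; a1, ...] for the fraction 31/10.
[3; 10]

Euclidean algorithm steps:
31 = 3 × 10 + 1
10 = 10 × 1 + 0
Continued fraction: [3; 10]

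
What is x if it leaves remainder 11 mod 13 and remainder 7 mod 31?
193

Using Chinese Remainder Theorem:
M = 13 × 31 = 403
M1 = 31, M2 = 13
y1 = 31^(-1) mod 13 = 8
y2 = 13^(-1) mod 31 = 12
x = (11×31×8 + 7×13×12) mod 403 = 193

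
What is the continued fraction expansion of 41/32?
[1; 3, 1, 1, 4]

Euclidean algorithm steps:
41 = 1 × 32 + 9
32 = 3 × 9 + 5
9 = 1 × 5 + 4
5 = 1 × 4 + 1
4 = 4 × 1 + 0
Continued fraction: [1; 3, 1, 1, 4]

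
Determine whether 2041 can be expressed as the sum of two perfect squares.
4² + 45² (a=4, b=45)

Factorization: 2041 = 13 × 157
By Fermat: n is sum of two squares iff every prime p ≡ 3 (mod 4) appears to even power.
All primes ≡ 3 (mod 4) appear to even power.
Search a = 0, 1, 2, … for 2041 - a² a perfect square: first hit at a = 4: 2041 - 16 = 2025 = 45².
2041 = 4² + 45² = 16 + 2025 ✓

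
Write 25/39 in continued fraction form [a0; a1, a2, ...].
[0; 1, 1, 1, 3, 1, 2]

Euclidean algorithm steps:
25 = 0 × 39 + 25
39 = 1 × 25 + 14
25 = 1 × 14 + 11
14 = 1 × 11 + 3
11 = 3 × 3 + 2
3 = 1 × 2 + 1
2 = 2 × 1 + 0
Continued fraction: [0; 1, 1, 1, 3, 1, 2]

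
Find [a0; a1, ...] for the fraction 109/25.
[4; 2, 1, 3, 2]

Euclidean algorithm steps:
109 = 4 × 25 + 9
25 = 2 × 9 + 7
9 = 1 × 7 + 2
7 = 3 × 2 + 1
2 = 2 × 1 + 0
Continued fraction: [4; 2, 1, 3, 2]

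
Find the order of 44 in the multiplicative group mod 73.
72

73 is prime, so ord(44) divides φ(73) = 72.
Divisors of 72: 1, 2, 3, 4, 6, 8, 9, 12, 18, 24, 36, 72.
Repeated squaring: 44^1 ≡ 44, 44^2 ≡ 38, 44^4 ≡ 57, 44^8 ≡ 37, 44^16 ≡ 55, 44^32 ≡ 32, 44^64 ≡ 2 (mod 73).
Test 44^d mod 73 for each divisor d in increasing order:
44^1 ≡ 44
44^2 ≡ 38
44^3 = 44^2·44^1 ≡ 66
44^4 ≡ 57
44^6 = 44^4·44^2 ≡ 49
44^8 ≡ 37
44^9 = 44^8·44^1 ≡ 22
44^12 = 44^8·44^4 ≡ 65
44^18 = 44^16·44^2 ≡ 46
44^24 = 44^16·44^8 ≡ 64
44^36 = 44^32·44^4 ≡ 72
44^72 = 44^64·44^8 ≡ 1  ← first divisor giving 1
The order is 72.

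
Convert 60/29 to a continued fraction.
[2; 14, 2]

Euclidean algorithm steps:
60 = 2 × 29 + 2
29 = 14 × 2 + 1
2 = 2 × 1 + 0
Continued fraction: [2; 14, 2]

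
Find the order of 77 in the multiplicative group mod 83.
41

83 is prime, so ord(77) divides φ(83) = 82.
Divisors of 82: 1, 2, 41, 82.
Repeated squaring: 77^1 ≡ 77, 77^2 ≡ 36, 77^4 ≡ 51, 77^8 ≡ 28, 77^16 ≡ 37, 77^32 ≡ 41, 77^64 ≡ 21 (mod 83).
Test 77^d mod 83 for each divisor d in increasing order:
77^1 ≡ 77
77^2 ≡ 36
77^41 = 77^32·77^8·77^1 ≡ 1  ← first divisor giving 1
The order is 41.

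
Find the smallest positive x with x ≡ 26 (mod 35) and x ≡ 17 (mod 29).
481

Using Chinese Remainder Theorem:
M = 35 × 29 = 1015
M1 = 29, M2 = 35
y1 = 29^(-1) mod 35 = 29
y2 = 35^(-1) mod 29 = 5
x = (26×29×29 + 17×35×5) mod 1015 = 481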